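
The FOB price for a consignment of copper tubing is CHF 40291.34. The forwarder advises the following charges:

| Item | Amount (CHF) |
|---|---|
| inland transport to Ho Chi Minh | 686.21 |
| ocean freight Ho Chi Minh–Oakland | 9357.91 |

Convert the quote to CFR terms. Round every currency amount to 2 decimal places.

CFR price: CHF 49649.25

Not relevant to the conversion: inland to port — on the seller under both FOB and CFR; already in the FOB price and stays in the CFR price.
From FOB to CFR, the seller additionally bears: freight.
CFR price = 40291.34 + 9357.91 = 49649.25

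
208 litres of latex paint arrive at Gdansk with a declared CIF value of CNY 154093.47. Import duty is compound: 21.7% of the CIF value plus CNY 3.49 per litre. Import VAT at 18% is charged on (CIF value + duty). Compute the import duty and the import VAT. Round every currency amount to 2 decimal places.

Ad valorem component: 154093.47 × 21.7% = 33438.28
Specific component: 208 × 3.49 = 725.92
Import duty = 33438.28 + 725.92 = 34164.20
VAT base = CIF + duty = 154093.47 + 34164.20 = 188257.67
Import VAT = 188257.67 × 18% = 33886.38

Import duty: CNY 34164.20; import VAT: CNY 33886.38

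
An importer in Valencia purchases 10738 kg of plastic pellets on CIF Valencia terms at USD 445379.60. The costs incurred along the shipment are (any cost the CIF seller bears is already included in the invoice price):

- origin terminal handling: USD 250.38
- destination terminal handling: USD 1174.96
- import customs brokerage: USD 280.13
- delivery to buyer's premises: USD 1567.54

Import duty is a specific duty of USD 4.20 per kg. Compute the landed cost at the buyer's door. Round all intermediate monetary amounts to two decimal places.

CIF: the seller pays costs through ocean freight and marine insurance to the destination port.
Already in the invoice (seller's account under CIF): origin terminal — exclude.
The CIF price already equals the CIF value: 445379.60
Import duty = 10738 × 4.20 = 45099.60
Buyer bears: destination terminal 1174.96 + brokerage 280.13 + delivery 1567.54 + duty 45099.60 = 48122.23
Landed cost = invoice 445379.60 + 48122.23 = 493501.83

Total landed cost: USD 493501.83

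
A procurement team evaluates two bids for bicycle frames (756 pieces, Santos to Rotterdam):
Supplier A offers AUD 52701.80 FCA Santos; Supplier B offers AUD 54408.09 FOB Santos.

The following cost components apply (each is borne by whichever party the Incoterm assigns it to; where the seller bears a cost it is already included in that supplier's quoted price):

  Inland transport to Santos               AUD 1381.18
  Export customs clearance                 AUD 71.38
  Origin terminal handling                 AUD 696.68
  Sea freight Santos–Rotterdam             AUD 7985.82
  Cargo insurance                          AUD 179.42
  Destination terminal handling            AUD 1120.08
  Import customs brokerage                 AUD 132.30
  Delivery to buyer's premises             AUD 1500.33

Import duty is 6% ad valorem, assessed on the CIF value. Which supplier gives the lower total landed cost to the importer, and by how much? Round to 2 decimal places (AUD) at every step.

Supplier A is cheaper by AUD 1070.19

Supplier A (FCA):
CIF value = FCA price + origin terminal + freight + insurance = 52701.80 + 696.68 + 7985.82 + 179.42 = 61563.72
Import duty = 61563.72 × 6% = 3693.82
Buyer bears (A): 696.68 + 7985.82 + 179.42 + 1120.08 + 132.30 + 1500.33 = 11614.63
Landed cost (A) = invoice 52701.80 + 11614.63 + duty 3693.82 = 68010.25
Supplier B (FOB):
CIF value = FOB price + freight + insurance = 54408.09 + 7985.82 + 179.42 = 62573.33
Import duty = 62573.33 × 6% = 3754.40
Buyer bears (B): 7985.82 + 179.42 + 1120.08 + 132.30 + 1500.33 = 10917.95
Landed cost (B) = invoice 54408.09 + 10917.95 + duty 3754.40 = 69080.44
Difference = |68010.25 − 69080.44| = 1070.19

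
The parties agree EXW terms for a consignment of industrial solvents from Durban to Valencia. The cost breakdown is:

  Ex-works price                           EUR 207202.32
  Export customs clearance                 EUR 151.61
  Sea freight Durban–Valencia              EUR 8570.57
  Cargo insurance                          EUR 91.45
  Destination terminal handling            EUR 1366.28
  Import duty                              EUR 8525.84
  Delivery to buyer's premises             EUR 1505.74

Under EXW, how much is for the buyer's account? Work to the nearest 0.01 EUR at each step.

EXW: the seller makes goods available at their premises; the buyer bears all onward costs.
Seller's account: goods 207202.32 = 207202.32
Buyer's account: export clearance 151.61 + freight 8570.57 + insurance 91.45 + destination terminal 1366.28 + duty 8525.84 + delivery 1505.74 = 20211.49

Buyer's account: EUR 20211.49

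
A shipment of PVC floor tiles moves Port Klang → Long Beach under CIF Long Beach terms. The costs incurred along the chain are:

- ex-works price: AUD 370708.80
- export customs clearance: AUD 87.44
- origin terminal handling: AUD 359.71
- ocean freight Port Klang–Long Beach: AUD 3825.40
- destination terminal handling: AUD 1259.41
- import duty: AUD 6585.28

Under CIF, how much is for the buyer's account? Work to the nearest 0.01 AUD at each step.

CIF: the seller pays costs through ocean freight and marine insurance to the destination port.
Seller's account: goods 370708.80 + export clearance 87.44 + origin terminal 359.71 + freight 3825.40 = 374981.35
Buyer's account: destination terminal 1259.41 + duty 6585.28 = 7844.69

Buyer's account: AUD 7844.69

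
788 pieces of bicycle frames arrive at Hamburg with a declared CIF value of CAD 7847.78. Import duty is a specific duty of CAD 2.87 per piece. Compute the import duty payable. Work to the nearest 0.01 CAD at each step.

Import duty: CAD 2261.56

Import duty = 788 × 2.87 = 2261.56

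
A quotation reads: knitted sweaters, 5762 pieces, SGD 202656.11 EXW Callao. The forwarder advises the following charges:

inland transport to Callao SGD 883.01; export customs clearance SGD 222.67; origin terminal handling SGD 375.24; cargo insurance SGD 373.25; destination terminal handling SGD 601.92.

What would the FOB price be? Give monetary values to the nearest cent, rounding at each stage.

FOB price: SGD 204137.03

Not relevant to the conversion: destination terminal, insurance — on the buyer under both terms; not part of either seller's price.
From EXW to FOB, the seller additionally bears: inland to port, export clearance, origin terminal.
FOB price = 202656.11 + 883.01 + 222.67 + 375.24 = 204137.03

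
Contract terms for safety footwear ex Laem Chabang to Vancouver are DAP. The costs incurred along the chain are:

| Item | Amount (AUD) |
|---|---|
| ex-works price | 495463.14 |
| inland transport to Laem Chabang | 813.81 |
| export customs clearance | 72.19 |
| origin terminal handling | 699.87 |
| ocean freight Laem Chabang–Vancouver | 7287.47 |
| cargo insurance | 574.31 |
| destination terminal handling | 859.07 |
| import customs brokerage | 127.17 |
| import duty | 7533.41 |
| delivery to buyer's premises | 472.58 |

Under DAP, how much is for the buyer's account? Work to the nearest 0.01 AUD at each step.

Buyer's account: AUD 7660.58

DAP: the seller bears all costs to the named destination except import duty and clearance.
Seller's account: goods 495463.14 + inland to port 813.81 + export clearance 72.19 + origin terminal 699.87 + freight 7287.47 + insurance 574.31 + destination terminal 859.07 + delivery 472.58 = 506242.44
Buyer's account: brokerage 127.17 + duty 7533.41 = 7660.58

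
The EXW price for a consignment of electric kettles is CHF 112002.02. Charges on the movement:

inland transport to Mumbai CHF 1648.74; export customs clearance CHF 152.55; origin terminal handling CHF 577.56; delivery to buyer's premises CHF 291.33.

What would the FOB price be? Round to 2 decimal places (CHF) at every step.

FOB price: CHF 114380.87

Not relevant to the conversion: delivery — on the buyer under both terms; not part of either seller's price.
From EXW to FOB, the seller additionally bears: inland to port, export clearance, origin terminal.
FOB price = 112002.02 + 1648.74 + 152.55 + 577.56 = 114380.87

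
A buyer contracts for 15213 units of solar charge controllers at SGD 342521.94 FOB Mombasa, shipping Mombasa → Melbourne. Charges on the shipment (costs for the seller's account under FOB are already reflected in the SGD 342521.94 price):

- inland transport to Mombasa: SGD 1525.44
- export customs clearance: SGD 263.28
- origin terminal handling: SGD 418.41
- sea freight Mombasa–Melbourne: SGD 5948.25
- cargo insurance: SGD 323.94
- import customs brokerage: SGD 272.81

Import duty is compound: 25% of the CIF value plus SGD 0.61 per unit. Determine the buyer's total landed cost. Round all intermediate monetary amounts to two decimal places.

FOB: the seller bears costs until goods are on board at the origin port; the buyer bears freight, insurance and all costs thereafter.
Already in the invoice (seller's account under FOB): inland to port, export clearance, origin terminal — exclude.
CIF value = FOB price + freight + insurance = 342521.94 + 5948.25 + 323.94 = 348794.13
Ad valorem component: 348794.13 × 25% = 87198.53
Specific component: 15213 × 0.61 = 9279.93
Import duty = 87198.53 + 9279.93 = 96478.46
Buyer bears: freight 5948.25 + insurance 323.94 + brokerage 272.81 + duty 96478.46 = 103023.46
Landed cost = invoice 342521.94 + 103023.46 = 445545.40

Total landed cost: SGD 445545.40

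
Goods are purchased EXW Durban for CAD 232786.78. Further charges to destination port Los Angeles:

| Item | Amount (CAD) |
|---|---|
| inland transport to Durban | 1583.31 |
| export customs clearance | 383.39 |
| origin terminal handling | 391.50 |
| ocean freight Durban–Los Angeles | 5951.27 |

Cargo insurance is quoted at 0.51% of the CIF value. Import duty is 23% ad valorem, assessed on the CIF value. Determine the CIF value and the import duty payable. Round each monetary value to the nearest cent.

Let C be the CIF value. C = EXW price + pre-shipment costs + freight + 0.51% × C
C − 0.51% × C = 232786.78 + 1583.31 + 383.39 + 391.50 + 5951.27
0.9949 × C = 241096.25
C = 241096.25 / 0.9949 = 242332.14
Insurance premium = 0.51% × 242332.14 = 1235.89
Import duty = 242332.14 × 23% = 55736.39

CIF value: CAD 242332.14; import duty: CAD 55736.39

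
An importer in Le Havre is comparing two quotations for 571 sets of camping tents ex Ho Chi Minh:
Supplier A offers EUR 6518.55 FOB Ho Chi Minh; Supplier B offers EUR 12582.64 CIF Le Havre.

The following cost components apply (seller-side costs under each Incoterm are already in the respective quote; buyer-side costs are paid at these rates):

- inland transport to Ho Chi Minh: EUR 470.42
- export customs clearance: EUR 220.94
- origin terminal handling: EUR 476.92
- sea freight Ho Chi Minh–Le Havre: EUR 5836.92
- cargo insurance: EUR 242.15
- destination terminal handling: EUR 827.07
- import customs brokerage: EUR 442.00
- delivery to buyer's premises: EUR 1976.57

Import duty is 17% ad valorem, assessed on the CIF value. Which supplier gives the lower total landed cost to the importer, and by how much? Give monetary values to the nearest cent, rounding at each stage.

Supplier A (FOB):
CIF value = FOB price + freight + insurance = 6518.55 + 5836.92 + 242.15 = 12597.62
Import duty = 12597.62 × 17% = 2141.60
Buyer bears (A): 5836.92 + 242.15 + 827.07 + 442.00 + 1976.57 = 9324.71
Landed cost (A) = invoice 6518.55 + 9324.71 + duty 2141.60 = 17984.86
Supplier B (CIF):
The CIF price already equals the CIF value: 12582.64
Import duty = 12582.64 × 17% = 2139.05
Buyer bears (B): 827.07 + 442.00 + 1976.57 = 3245.64
Landed cost (B) = invoice 12582.64 + 3245.64 + duty 2139.05 = 17967.33
Difference = |17984.86 − 17967.33| = 17.53

Supplier B is cheaper by EUR 17.53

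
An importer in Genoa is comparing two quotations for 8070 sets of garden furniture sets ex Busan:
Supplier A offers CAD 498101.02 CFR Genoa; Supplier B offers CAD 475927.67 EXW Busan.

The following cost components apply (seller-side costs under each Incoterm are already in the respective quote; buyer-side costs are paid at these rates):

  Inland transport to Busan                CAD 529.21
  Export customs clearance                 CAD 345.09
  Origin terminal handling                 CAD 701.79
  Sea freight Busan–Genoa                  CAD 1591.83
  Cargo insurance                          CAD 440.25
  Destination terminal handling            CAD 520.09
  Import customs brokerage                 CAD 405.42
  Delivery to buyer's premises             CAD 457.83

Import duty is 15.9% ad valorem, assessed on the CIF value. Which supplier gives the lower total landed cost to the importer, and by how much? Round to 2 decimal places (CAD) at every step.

Supplier B is cheaper by CAD 22027.29

Supplier A (CFR):
CIF value = CFR price + insurance = 498101.02 + 440.25 = 498541.27
Import duty = 498541.27 × 15.9% = 79268.06
Buyer bears (A): 440.25 + 520.09 + 405.42 + 457.83 = 1823.59
Landed cost (A) = invoice 498101.02 + 1823.59 + duty 79268.06 = 579192.67
Supplier B (EXW):
CIF value = EXW price + inland to port + export clearance + origin terminal + freight + insurance = 475927.67 + 529.21 + 345.09 + 701.79 + 1591.83 + 440.25 = 479535.84
Import duty = 479535.84 × 15.9% = 76246.20
Buyer bears (B): 529.21 + 345.09 + 701.79 + 1591.83 + 440.25 + 520.09 + 405.42 + 457.83 = 4991.51
Landed cost (B) = invoice 475927.67 + 4991.51 + duty 76246.20 = 557165.38
Difference = |579192.67 − 557165.38| = 22027.29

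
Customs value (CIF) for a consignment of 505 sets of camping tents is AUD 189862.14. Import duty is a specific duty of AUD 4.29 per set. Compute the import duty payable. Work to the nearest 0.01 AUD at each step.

Import duty = 505 × 4.29 = 2166.45

Import duty: AUD 2166.45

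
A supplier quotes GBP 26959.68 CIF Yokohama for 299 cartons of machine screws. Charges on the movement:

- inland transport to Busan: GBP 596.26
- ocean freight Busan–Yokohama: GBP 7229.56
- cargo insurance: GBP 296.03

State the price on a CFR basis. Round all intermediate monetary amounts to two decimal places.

Not relevant to the conversion: freight, inland to port — on the seller under both CIF and CFR; already in the CIF price and stays in the CFR price.
From CIF to CFR, the seller no longer bears: insurance.
CFR price = 26959.68 − 296.03 = 26663.65

CFR price: GBP 26663.65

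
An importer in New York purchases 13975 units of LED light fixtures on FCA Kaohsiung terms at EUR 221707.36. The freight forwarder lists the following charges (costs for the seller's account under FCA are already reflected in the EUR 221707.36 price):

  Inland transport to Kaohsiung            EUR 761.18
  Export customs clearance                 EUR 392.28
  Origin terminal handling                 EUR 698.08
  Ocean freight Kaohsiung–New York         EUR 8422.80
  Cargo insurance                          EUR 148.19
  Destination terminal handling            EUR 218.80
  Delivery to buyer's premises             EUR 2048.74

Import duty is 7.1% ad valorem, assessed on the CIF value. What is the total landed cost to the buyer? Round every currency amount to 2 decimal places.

Total landed cost: EUR 249643.30

FCA: the seller delivers export-cleared goods to the carrier; the buyer bears costs from that point.
Already in the invoice (seller's account under FCA): inland to port, export clearance — exclude.
CIF value = FCA price + origin terminal + freight + insurance = 221707.36 + 698.08 + 8422.80 + 148.19 = 230976.43
Import duty = 230976.43 × 7.1% = 16399.33
Buyer bears: origin terminal 698.08 + freight 8422.80 + insurance 148.19 + destination terminal 218.80 + delivery 2048.74 + duty 16399.33 = 27935.94
Landed cost = invoice 221707.36 + 27935.94 = 249643.30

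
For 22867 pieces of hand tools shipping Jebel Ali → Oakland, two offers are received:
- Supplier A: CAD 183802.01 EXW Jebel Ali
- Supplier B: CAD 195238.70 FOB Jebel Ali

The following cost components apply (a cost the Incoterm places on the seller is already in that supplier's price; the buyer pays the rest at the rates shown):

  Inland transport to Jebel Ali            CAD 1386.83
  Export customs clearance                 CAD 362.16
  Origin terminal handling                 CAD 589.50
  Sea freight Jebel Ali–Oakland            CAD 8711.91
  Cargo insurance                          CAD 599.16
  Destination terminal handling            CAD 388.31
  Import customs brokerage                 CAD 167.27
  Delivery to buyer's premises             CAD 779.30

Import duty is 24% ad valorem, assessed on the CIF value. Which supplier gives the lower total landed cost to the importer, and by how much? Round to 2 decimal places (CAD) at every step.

Supplier A is cheaper by CAD 11281.76

Supplier A (EXW):
CIF value = EXW price + inland to port + export clearance + origin terminal + freight + insurance = 183802.01 + 1386.83 + 362.16 + 589.50 + 8711.91 + 599.16 = 195451.57
Import duty = 195451.57 × 24% = 46908.38
Buyer bears (A): 1386.83 + 362.16 + 589.50 + 8711.91 + 599.16 + 388.31 + 167.27 + 779.30 = 12984.44
Landed cost (A) = invoice 183802.01 + 12984.44 + duty 46908.38 = 243694.83
Supplier B (FOB):
CIF value = FOB price + freight + insurance = 195238.70 + 8711.91 + 599.16 = 204549.77
Import duty = 204549.77 × 24% = 49091.94
Buyer bears (B): 8711.91 + 599.16 + 388.31 + 167.27 + 779.30 = 10645.95
Landed cost (B) = invoice 195238.70 + 10645.95 + duty 49091.94 = 254976.59
Difference = |243694.83 − 254976.59| = 11281.76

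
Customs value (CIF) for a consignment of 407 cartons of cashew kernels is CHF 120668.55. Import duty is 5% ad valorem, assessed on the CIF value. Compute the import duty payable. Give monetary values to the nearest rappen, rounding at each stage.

Import duty = 120668.55 × 5% = 6033.43

Import duty: CHF 6033.43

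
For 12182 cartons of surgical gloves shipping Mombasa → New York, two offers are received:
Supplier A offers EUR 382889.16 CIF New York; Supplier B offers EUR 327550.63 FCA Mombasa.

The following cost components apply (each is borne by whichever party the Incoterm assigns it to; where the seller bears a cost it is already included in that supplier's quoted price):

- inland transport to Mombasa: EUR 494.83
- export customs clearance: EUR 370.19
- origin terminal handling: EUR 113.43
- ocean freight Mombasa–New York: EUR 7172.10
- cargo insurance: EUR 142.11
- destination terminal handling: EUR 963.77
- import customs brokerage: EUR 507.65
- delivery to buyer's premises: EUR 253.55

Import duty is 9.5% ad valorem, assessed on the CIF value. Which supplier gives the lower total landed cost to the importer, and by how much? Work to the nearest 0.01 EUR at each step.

Supplier A (CIF):
The CIF price already equals the CIF value: 382889.16
Import duty = 382889.16 × 9.5% = 36374.47
Buyer bears (A): 963.77 + 507.65 + 253.55 = 1724.97
Landed cost (A) = invoice 382889.16 + 1724.97 + duty 36374.47 = 420988.60
Supplier B (FCA):
CIF value = FCA price + origin terminal + freight + insurance = 327550.63 + 113.43 + 7172.10 + 142.11 = 334978.27
Import duty = 334978.27 × 9.5% = 31822.94
Buyer bears (B): 113.43 + 7172.10 + 142.11 + 963.77 + 507.65 + 253.55 = 9152.61
Landed cost (B) = invoice 327550.63 + 9152.61 + duty 31822.94 = 368526.18
Difference = |420988.60 − 368526.18| = 52462.42

Supplier B is cheaper by EUR 52462.42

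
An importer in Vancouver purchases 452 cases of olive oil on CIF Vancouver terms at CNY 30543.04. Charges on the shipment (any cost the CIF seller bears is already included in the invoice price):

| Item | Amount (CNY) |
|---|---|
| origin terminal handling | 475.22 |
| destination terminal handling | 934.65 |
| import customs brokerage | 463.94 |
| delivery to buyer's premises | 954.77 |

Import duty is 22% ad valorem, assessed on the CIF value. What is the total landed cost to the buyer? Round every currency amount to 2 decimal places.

CIF: the seller pays costs through ocean freight and marine insurance to the destination port.
Already in the invoice (seller's account under CIF): origin terminal — exclude.
The CIF price already equals the CIF value: 30543.04
Import duty = 30543.04 × 22% = 6719.47
Buyer bears: destination terminal 934.65 + brokerage 463.94 + delivery 954.77 + duty 6719.47 = 9072.83
Landed cost = invoice 30543.04 + 9072.83 = 39615.87

Total landed cost: CNY 39615.87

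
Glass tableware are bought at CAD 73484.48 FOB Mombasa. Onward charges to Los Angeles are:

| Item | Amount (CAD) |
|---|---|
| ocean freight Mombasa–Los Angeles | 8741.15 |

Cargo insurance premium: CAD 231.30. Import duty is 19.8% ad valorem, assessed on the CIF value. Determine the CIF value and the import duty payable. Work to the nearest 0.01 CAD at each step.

CIF value: CAD 82456.93; import duty: CAD 16326.47

CIF = FOB price + freight + insurance
CIF = 73484.48 + 8741.15 + 231.30 = 82456.93
Import duty = 82456.93 × 19.8% = 16326.47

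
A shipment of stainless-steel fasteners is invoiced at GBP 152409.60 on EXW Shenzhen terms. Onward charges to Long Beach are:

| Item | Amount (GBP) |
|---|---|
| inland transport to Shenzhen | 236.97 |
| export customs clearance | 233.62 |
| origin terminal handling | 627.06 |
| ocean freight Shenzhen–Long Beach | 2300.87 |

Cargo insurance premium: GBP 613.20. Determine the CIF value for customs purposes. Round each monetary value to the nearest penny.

CIF value: GBP 156421.32

CIF = EXW price + pre-shipment costs + freight + insurance
CIF = 152409.60 + 236.97 + 233.62 + 627.06 + 2300.87 + 613.20 = 156421.32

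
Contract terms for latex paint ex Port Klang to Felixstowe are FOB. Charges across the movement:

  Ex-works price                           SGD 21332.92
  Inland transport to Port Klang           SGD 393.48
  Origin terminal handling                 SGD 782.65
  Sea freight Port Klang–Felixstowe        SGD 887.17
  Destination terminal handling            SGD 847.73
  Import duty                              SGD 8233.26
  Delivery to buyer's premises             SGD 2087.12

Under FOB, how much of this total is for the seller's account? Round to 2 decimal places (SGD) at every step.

FOB: the seller bears costs until goods are on board at the origin port; the buyer bears freight, insurance and all costs thereafter.
Seller's account: goods 21332.92 + inland to port 393.48 + origin terminal 782.65 = 22509.05
Buyer's account: freight 887.17 + destination terminal 847.73 + duty 8233.26 + delivery 2087.12 = 12055.28

Seller's account: SGD 22509.05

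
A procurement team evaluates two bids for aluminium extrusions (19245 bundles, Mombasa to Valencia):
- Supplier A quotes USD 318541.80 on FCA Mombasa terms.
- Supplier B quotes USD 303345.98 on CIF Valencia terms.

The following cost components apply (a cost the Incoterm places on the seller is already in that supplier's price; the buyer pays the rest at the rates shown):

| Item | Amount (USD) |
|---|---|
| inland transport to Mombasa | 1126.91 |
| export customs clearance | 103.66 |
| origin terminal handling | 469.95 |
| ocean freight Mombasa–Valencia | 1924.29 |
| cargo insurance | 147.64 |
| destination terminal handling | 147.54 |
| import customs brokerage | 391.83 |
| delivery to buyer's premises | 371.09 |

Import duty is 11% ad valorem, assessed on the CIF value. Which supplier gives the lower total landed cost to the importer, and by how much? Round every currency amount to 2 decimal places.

Supplier B is cheaper by USD 19688.84

Supplier A (FCA):
CIF value = FCA price + origin terminal + freight + insurance = 318541.80 + 469.95 + 1924.29 + 147.64 = 321083.68
Import duty = 321083.68 × 11% = 35319.20
Buyer bears (A): 469.95 + 1924.29 + 147.64 + 147.54 + 391.83 + 371.09 = 3452.34
Landed cost (A) = invoice 318541.80 + 3452.34 + duty 35319.20 = 357313.34
Supplier B (CIF):
The CIF price already equals the CIF value: 303345.98
Import duty = 303345.98 × 11% = 33368.06
Buyer bears (B): 147.54 + 391.83 + 371.09 = 910.46
Landed cost (B) = invoice 303345.98 + 910.46 + duty 33368.06 = 337624.50
Difference = |357313.34 − 337624.50| = 19688.84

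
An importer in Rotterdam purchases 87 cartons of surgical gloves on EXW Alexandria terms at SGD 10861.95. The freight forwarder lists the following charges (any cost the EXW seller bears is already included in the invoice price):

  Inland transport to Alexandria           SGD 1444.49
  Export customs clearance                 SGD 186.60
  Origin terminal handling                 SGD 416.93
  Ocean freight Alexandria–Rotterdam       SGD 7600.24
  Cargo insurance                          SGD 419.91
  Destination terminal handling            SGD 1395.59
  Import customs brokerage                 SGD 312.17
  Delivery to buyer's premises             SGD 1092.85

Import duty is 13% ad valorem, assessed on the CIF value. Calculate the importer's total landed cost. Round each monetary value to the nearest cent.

Total landed cost: SGD 26451.65

EXW: the seller makes goods available at their premises; the buyer bears all onward costs.
CIF value = EXW price + inland to port + export clearance + origin terminal + freight + insurance = 10861.95 + 1444.49 + 186.60 + 416.93 + 7600.24 + 419.91 = 20930.12
Import duty = 20930.12 × 13% = 2720.92
Buyer bears: inland to port 1444.49 + export clearance 186.60 + origin terminal 416.93 + freight 7600.24 + insurance 419.91 + destination terminal 1395.59 + brokerage 312.17 + delivery 1092.85 + duty 2720.92 = 15589.70
Landed cost = invoice 10861.95 + 15589.70 = 26451.65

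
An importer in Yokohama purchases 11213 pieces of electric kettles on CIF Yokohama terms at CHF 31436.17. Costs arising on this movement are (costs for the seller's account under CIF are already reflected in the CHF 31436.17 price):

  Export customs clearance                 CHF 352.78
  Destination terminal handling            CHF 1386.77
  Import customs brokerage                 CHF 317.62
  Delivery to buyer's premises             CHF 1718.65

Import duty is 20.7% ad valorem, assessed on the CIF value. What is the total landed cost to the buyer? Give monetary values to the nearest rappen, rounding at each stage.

CIF: the seller pays costs through ocean freight and marine insurance to the destination port.
Already in the invoice (seller's account under CIF): export clearance — exclude.
The CIF price already equals the CIF value: 31436.17
Import duty = 31436.17 × 20.7% = 6507.29
Buyer bears: destination terminal 1386.77 + brokerage 317.62 + delivery 1718.65 + duty 6507.29 = 9930.33
Landed cost = invoice 31436.17 + 9930.33 = 41366.50

Total landed cost: CHF 41366.50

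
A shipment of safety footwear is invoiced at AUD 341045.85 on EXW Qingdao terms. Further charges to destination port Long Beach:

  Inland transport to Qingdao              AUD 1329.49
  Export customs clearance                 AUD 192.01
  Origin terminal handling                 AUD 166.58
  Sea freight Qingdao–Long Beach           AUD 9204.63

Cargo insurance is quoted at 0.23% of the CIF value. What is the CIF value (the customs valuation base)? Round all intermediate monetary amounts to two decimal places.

CIF value: AUD 352749.88

Let C be the CIF value. C = EXW price + pre-shipment costs + freight + 0.23% × C
C − 0.23% × C = 341045.85 + 1329.49 + 192.01 + 166.58 + 9204.63
0.9977 × C = 351938.56
C = 351938.56 / 0.9977 = 352749.88
Insurance premium = 0.23% × 352749.88 = 811.32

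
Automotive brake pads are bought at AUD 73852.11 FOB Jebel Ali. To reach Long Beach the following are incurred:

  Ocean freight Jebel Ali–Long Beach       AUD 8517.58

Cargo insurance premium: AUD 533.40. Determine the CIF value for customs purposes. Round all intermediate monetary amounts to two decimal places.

CIF value: AUD 82903.09

CIF = FOB price + freight + insurance
CIF = 73852.11 + 8517.58 + 533.40 = 82903.09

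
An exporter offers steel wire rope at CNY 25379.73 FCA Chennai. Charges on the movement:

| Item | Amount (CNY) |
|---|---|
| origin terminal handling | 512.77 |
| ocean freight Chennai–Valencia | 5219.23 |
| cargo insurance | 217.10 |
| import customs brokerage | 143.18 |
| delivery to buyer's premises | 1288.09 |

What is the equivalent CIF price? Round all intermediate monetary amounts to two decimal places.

Not relevant to the conversion: brokerage, delivery — on the buyer under both terms; not part of either seller's price.
From FCA to CIF, the seller additionally bears: origin terminal, freight, insurance.
CIF price = 25379.73 + 512.77 + 5219.23 + 217.10 = 31328.83

CIF price: CNY 31328.83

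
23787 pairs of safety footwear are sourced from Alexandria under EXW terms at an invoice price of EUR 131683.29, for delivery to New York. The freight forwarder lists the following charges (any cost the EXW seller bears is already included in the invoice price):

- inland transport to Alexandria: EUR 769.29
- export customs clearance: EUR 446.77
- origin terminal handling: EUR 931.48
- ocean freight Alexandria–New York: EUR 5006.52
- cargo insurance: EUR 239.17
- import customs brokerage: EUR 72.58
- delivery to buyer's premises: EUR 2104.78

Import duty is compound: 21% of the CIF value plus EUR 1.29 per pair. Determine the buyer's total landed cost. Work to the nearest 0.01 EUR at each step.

Total landed cost: EUR 201145.18

EXW: the seller makes goods available at their premises; the buyer bears all onward costs.
CIF value = EXW price + inland to port + export clearance + origin terminal + freight + insurance = 131683.29 + 769.29 + 446.77 + 931.48 + 5006.52 + 239.17 = 139076.52
Ad valorem component: 139076.52 × 21% = 29206.07
Specific component: 23787 × 1.29 = 30685.23
Import duty = 29206.07 + 30685.23 = 59891.30
Buyer bears: inland to port 769.29 + export clearance 446.77 + origin terminal 931.48 + freight 5006.52 + insurance 239.17 + brokerage 72.58 + delivery 2104.78 + duty 59891.30 = 69461.89
Landed cost = invoice 131683.29 + 69461.89 = 201145.18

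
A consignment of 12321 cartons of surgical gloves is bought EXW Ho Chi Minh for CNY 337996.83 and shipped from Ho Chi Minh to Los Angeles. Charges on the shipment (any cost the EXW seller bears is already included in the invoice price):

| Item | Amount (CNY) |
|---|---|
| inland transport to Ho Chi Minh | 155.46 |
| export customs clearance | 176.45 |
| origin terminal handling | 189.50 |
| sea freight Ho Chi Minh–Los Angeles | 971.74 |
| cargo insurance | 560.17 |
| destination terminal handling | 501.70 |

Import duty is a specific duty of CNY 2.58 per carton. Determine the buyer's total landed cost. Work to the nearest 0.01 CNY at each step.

EXW: the seller makes goods available at their premises; the buyer bears all onward costs.
CIF value = EXW price + inland to port + export clearance + origin terminal + freight + insurance = 337996.83 + 155.46 + 176.45 + 189.50 + 971.74 + 560.17 = 340050.15
Import duty = 12321 × 2.58 = 31788.18
Buyer bears: inland to port 155.46 + export clearance 176.45 + origin terminal 189.50 + freight 971.74 + insurance 560.17 + destination terminal 501.70 + duty 31788.18 = 34343.20
Landed cost = invoice 337996.83 + 34343.20 = 372340.03

Total landed cost: CNY 372340.03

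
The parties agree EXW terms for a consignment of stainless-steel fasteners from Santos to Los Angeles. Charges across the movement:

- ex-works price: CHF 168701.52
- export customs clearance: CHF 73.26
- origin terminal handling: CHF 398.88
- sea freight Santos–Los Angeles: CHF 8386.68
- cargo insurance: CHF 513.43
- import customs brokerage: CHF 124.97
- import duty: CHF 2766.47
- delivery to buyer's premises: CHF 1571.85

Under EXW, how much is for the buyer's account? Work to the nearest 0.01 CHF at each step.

Buyer's account: CHF 13835.54

EXW: the seller makes goods available at their premises; the buyer bears all onward costs.
Seller's account: goods 168701.52 = 168701.52
Buyer's account: export clearance 73.26 + origin terminal 398.88 + freight 8386.68 + insurance 513.43 + brokerage 124.97 + duty 2766.47 + delivery 1571.85 = 13835.54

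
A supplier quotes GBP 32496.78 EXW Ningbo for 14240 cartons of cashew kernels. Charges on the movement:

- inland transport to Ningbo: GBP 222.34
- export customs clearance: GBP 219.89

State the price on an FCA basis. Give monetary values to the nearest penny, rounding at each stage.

FCA price: GBP 32939.01

From EXW to FCA, the seller additionally bears: inland to port, export clearance.
FCA price = 32496.78 + 222.34 + 219.89 = 32939.01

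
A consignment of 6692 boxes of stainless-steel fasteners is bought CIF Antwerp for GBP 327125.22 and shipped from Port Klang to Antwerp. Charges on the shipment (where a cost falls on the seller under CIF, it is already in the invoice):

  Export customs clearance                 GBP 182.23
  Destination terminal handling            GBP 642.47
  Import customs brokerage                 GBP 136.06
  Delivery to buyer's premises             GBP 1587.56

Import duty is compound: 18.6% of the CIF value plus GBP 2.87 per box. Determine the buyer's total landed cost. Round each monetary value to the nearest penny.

Total landed cost: GBP 409542.64

CIF: the seller pays costs through ocean freight and marine insurance to the destination port.
Already in the invoice (seller's account under CIF): export clearance — exclude.
The CIF price already equals the CIF value: 327125.22
Ad valorem component: 327125.22 × 18.6% = 60845.29
Specific component: 6692 × 2.87 = 19206.04
Import duty = 60845.29 + 19206.04 = 80051.33
Buyer bears: destination terminal 642.47 + brokerage 136.06 + delivery 1587.56 + duty 80051.33 = 82417.42
Landed cost = invoice 327125.22 + 82417.42 = 409542.64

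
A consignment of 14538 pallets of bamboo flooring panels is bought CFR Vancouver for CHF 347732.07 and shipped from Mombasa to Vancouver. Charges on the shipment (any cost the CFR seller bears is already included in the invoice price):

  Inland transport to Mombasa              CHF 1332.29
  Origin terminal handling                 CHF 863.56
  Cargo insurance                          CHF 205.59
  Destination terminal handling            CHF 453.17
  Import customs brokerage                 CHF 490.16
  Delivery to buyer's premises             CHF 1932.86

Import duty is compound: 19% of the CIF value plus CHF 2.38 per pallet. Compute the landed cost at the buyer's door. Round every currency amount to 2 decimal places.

Total landed cost: CHF 451522.45

CFR: the seller pays costs through ocean freight to the destination port, but not insurance.
Already in the invoice (seller's account under CFR): inland to port, origin terminal — exclude.
CIF value = CFR price + insurance = 347732.07 + 205.59 = 347937.66
Ad valorem component: 347937.66 × 19% = 66108.16
Specific component: 14538 × 2.38 = 34600.44
Import duty = 66108.16 + 34600.44 = 100708.60
Buyer bears: insurance 205.59 + destination terminal 453.17 + brokerage 490.16 + delivery 1932.86 + duty 100708.60 = 103790.38
Landed cost = invoice 347732.07 + 103790.38 = 451522.45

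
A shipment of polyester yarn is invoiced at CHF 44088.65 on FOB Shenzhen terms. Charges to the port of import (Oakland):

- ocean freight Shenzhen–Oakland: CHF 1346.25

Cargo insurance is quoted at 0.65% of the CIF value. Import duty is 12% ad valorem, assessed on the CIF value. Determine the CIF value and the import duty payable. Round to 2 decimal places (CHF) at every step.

CIF value: CHF 45732.16; import duty: CHF 5487.86

Let C be the CIF value. C = FOB price + freight + 0.65% × C
C − 0.65% × C = 44088.65 + 1346.25
0.9935 × C = 45434.90
C = 45434.90 / 0.9935 = 45732.16
Insurance premium = 0.65% × 45732.16 = 297.26
Import duty = 45732.16 × 12% = 5487.86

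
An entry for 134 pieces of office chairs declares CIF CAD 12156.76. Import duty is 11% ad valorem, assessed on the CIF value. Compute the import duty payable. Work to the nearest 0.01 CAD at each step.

Import duty: CAD 1337.24

Import duty = 12156.76 × 11% = 1337.24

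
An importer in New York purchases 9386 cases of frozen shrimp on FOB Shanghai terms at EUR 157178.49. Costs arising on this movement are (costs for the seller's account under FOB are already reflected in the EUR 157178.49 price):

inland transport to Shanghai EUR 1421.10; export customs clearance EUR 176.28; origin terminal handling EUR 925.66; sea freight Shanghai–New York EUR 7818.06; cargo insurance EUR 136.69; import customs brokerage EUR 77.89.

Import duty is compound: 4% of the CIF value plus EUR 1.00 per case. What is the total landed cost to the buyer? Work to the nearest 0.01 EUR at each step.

Total landed cost: EUR 181202.46

FOB: the seller bears costs until goods are on board at the origin port; the buyer bears freight, insurance and all costs thereafter.
Already in the invoice (seller's account under FOB): inland to port, export clearance, origin terminal — exclude.
CIF value = FOB price + freight + insurance = 157178.49 + 7818.06 + 136.69 = 165133.24
Ad valorem component: 165133.24 × 4% = 6605.33
Specific component: 9386 × 1.00 = 9386.00
Import duty = 6605.33 + 9386.00 = 15991.33
Buyer bears: freight 7818.06 + insurance 136.69 + brokerage 77.89 + duty 15991.33 = 24023.97
Landed cost = invoice 157178.49 + 24023.97 = 181202.46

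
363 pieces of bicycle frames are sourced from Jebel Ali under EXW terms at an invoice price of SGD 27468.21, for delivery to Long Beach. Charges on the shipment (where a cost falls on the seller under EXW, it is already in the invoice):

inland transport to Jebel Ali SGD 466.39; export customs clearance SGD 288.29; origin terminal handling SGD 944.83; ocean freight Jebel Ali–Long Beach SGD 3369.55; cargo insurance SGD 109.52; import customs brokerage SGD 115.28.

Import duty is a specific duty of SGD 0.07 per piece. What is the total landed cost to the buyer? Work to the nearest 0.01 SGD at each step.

Total landed cost: SGD 32787.48

EXW: the seller makes goods available at their premises; the buyer bears all onward costs.
CIF value = EXW price + inland to port + export clearance + origin terminal + freight + insurance = 27468.21 + 466.39 + 288.29 + 944.83 + 3369.55 + 109.52 = 32646.79
Import duty = 363 × 0.07 = 25.41
Buyer bears: inland to port 466.39 + export clearance 288.29 + origin terminal 944.83 + freight 3369.55 + insurance 109.52 + brokerage 115.28 + duty 25.41 = 5319.27
Landed cost = invoice 27468.21 + 5319.27 = 32787.48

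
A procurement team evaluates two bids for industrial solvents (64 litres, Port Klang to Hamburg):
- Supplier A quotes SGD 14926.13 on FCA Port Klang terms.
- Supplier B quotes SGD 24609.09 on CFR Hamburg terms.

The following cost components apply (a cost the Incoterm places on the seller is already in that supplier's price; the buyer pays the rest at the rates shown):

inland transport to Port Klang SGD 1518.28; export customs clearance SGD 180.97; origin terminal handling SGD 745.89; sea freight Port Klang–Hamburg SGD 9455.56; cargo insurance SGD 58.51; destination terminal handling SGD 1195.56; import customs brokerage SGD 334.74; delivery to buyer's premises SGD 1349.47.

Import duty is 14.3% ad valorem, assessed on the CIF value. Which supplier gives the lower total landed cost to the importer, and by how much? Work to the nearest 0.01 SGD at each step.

Supplier A (FCA):
CIF value = FCA price + origin terminal + freight + insurance = 14926.13 + 745.89 + 9455.56 + 58.51 = 25186.09
Import duty = 25186.09 × 14.3% = 3601.61
Buyer bears (A): 745.89 + 9455.56 + 58.51 + 1195.56 + 334.74 + 1349.47 = 13139.73
Landed cost (A) = invoice 14926.13 + 13139.73 + duty 3601.61 = 31667.47
Supplier B (CFR):
CIF value = CFR price + insurance = 24609.09 + 58.51 = 24667.60
Import duty = 24667.60 × 14.3% = 3527.47
Buyer bears (B): 58.51 + 1195.56 + 334.74 + 1349.47 = 2938.28
Landed cost (B) = invoice 24609.09 + 2938.28 + duty 3527.47 = 31074.84
Difference = |31667.47 − 31074.84| = 592.63

Supplier B is cheaper by SGD 592.63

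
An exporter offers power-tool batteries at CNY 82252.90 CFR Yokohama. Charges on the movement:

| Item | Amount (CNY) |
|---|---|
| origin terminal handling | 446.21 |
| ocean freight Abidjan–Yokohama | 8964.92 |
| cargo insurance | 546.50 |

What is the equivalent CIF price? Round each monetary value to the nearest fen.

CIF price: CNY 82799.40

Not relevant to the conversion: freight, origin terminal — on the seller under both CFR and CIF; already in the CFR price and stays in the CIF price.
From CFR to CIF, the seller additionally bears: insurance.
CIF price = 82252.90 + 546.50 = 82799.40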